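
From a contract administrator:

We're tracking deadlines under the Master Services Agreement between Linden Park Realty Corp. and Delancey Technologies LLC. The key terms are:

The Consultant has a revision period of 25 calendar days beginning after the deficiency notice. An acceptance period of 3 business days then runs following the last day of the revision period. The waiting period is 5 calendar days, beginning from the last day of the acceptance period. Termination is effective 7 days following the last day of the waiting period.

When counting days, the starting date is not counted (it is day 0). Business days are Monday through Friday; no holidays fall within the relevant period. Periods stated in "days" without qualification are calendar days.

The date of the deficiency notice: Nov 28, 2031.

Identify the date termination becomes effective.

The last day of the revision period: 25 calendar days after Nov 28, 2031 is Dec 23, 2031.
The last day of the acceptance period: 3 business days after Tuesday, Dec 23, 2031, skipping weekends — Dec 24, Dec 25, Dec 26 — lands on Friday, Dec 26, 2031.
Adding 5 calendar days to Dec 26, 2031 gives Dec 31, 2031, which is the last day of the waiting period.
The date termination becomes effective: 7 calendar days after Dec 31, 2031 is Jan 7, 2032.

Jan 7, 2032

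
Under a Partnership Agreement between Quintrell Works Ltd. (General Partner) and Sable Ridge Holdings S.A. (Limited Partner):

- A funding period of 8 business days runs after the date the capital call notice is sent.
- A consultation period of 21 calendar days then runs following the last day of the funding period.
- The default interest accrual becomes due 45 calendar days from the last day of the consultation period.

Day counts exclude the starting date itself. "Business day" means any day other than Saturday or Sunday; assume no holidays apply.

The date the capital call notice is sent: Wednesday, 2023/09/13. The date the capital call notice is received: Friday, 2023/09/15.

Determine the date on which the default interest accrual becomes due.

2023/11/30

The last day of the funding period: 8 business days after Wednesday, 2023/09/13, skipping weekends — Sep 14, Sep 15, Sep 18, Sep 19, Sep 20, Sep 21, Sep 22, Sep 25 — lands on Monday, 2023/09/25.
The last day of the consultation period: 2023/09/25 + 21 days = 2023/10/16.
The date on which the default interest accrual becomes due: 2023/10/16 + 45 days = 2023/11/30.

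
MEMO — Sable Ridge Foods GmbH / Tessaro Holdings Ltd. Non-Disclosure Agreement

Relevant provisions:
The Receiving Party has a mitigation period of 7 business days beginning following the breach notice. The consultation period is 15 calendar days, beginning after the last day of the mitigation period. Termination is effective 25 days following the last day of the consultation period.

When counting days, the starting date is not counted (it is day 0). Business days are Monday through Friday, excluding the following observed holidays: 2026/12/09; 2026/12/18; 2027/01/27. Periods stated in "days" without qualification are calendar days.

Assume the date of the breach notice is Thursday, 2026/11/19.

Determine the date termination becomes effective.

2027/01/09

The last day of the mitigation period: counting 7 business days from Thursday, 2026/11/19 (Nov 20, Nov 23, Nov 24, Nov 25, Nov 26, Nov 27, Nov 30, skipping weekends) reaches Monday, 2026/11/30.
Adding 15 calendar days to 2026/11/30 gives 2026/12/15, which is the last day of the consultation period.
The date termination becomes effective: 25 calendar days after 2026/12/15 is 2027/01/09.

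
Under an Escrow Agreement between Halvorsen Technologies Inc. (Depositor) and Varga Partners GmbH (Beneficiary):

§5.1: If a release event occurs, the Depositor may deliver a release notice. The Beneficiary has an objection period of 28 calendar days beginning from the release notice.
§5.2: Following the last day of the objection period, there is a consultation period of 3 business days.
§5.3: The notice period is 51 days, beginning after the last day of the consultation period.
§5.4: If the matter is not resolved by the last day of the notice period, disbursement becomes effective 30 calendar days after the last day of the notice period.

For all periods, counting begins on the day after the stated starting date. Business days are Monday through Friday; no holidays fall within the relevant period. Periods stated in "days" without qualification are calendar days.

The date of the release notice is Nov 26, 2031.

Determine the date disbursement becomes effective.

Mar 19, 2032

The last day of the objection period: 28 calendar days after Nov 26, 2031 is Dec 24, 2031.
From Wednesday, Dec 24, 2031, 3 business days (Dec 25, Dec 26, Dec 29, skipping weekends) brings us to Monday, Dec 29, 2031, which is the last day of the consultation period.
The last day of the notice period: 51 calendar days after Dec 29, 2031 is Feb 18, 2032.
Adding 30 calendar days to Feb 18, 2032 gives Mar 19, 2032, which is the date disbursement becomes effective.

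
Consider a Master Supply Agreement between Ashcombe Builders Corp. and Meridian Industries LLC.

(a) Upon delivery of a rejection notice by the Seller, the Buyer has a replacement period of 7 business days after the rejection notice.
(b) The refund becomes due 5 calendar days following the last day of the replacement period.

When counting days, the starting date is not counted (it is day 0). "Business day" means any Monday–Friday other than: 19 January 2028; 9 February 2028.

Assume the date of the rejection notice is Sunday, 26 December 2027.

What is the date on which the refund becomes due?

The last day of the replacement period: counting 7 business days from Sunday, 26 December 2027 (Dec 27, Dec 28, Dec 29, Dec 30, Dec 31, Jan 3, Jan 4, skipping weekends) reaches Tuesday, 4 January 2028.
The date on which the refund becomes due: 5 calendar days after 4 January 2028 is 9 January 2028.

9 January 2028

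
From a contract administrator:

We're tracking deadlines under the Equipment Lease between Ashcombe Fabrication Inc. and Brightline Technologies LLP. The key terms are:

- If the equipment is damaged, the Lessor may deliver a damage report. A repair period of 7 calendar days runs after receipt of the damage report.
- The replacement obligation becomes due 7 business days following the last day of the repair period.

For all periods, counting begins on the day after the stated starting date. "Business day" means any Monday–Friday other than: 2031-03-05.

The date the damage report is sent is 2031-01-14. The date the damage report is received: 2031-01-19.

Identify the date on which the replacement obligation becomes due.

Adding 7 calendar days to 2031-01-19 gives 2031-01-26, which is the last day of the repair period.
The date on which the replacement obligation becomes due: 7 business days after Sunday, 2031-01-26, skipping weekends — Jan 27, Jan 28, Jan 29, Jan 30, Jan 31, Feb 3, Feb 4 — lands on Tuesday, 2031-02-04.

2031-02-04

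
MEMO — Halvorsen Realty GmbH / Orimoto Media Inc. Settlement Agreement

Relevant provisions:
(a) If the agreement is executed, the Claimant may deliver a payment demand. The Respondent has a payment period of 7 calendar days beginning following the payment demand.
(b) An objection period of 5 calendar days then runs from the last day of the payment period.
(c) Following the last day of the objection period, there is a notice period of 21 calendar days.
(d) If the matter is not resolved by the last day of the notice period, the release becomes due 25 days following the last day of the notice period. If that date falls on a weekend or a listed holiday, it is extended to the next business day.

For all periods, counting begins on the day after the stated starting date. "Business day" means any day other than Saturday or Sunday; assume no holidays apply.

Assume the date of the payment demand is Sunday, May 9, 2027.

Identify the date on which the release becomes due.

The last day of the payment period: 7 calendar days after May 9, 2027 is May 16, 2027.
The last day of the objection period: 5 calendar days after May 16, 2027 is May 21, 2027.
Adding 21 calendar days to May 21, 2027 gives Jun 11, 2027, which is the last day of the notice period.
The date on which the release becomes due: Jun 11, 2027 + 25 days = Jul 6, 2027. Jul 6, 2027 is a Tuesday, so no roll-forward applies.

Jul 6, 2027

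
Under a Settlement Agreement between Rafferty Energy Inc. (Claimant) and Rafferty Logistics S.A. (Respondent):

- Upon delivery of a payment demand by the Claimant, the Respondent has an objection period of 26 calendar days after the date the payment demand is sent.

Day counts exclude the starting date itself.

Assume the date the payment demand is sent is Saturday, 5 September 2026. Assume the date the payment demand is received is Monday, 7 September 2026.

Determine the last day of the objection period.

1 October 2026

The last day of the objection period: 26 calendar days after 5 September 2026 is 1 October 2026.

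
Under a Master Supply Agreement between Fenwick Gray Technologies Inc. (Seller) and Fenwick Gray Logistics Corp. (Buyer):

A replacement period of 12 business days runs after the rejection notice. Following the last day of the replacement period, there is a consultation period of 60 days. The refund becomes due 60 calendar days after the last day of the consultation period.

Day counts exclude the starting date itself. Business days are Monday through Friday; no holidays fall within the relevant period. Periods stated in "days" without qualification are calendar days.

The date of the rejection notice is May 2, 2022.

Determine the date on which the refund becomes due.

Sep 15, 2022

From Monday, May 2, 2022, 12 business days (May 3, May 4, May 5, May 6, …, May 16, May 17, May 18, skipping weekends) brings us to Wednesday, May 18, 2022, which is the last day of the replacement period.
The last day of the consultation period: 60 calendar days after May 18, 2022 is Jul 17, 2022.
Adding 60 calendar days to Jul 17, 2022 gives Sep 15, 2022, which is the date on which the refund becomes due.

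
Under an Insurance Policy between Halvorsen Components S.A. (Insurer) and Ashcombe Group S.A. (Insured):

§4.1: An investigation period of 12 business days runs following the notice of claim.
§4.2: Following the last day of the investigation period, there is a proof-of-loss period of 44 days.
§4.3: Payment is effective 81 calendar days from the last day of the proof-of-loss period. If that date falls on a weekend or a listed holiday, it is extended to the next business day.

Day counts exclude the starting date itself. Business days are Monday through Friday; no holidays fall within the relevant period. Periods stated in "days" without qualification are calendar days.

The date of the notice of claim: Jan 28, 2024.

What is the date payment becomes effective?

The last day of the investigation period: 12 business days after Sunday, Jan 28, 2024, skipping weekends — Jan 29, Jan 30, Jan 31, Feb 1, …, Feb 9, Feb 12, Feb 13 — lands on Tuesday, Feb 13, 2024.
The last day of the proof-of-loss period: Feb 13, 2024 + 44 days = Mar 28, 2024.
The date payment becomes effective: 81 calendar days after Mar 28, 2024 is Jun 17, 2024. Jun 17, 2024 is a Monday, so no roll-forward applies.

Jun 17, 2024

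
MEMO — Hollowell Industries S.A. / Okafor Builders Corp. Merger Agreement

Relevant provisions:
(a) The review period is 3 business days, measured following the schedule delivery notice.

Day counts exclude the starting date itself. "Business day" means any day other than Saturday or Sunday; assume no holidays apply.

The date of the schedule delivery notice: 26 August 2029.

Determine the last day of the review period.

29 August 2029

The last day of the review period: 3 business days after Sunday, 26 August 2029, skipping weekends — Aug 27, Aug 28, Aug 29 — lands on Wednesday, 29 August 2029.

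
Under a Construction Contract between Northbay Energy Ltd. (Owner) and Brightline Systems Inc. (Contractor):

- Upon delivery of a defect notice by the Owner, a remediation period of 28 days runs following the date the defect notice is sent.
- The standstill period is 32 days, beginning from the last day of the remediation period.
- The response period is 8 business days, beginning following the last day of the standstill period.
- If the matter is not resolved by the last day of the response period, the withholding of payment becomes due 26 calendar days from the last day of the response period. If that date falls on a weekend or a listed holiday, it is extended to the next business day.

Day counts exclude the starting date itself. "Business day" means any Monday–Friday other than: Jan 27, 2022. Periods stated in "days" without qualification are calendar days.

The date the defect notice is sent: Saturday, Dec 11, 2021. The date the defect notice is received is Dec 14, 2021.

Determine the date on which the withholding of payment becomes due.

Mar 21, 2022

The last day of the remediation period: Dec 11, 2021 + 28 days = Jan 8, 2022.
Adding 32 calendar days to Jan 8, 2022 gives Feb 9, 2022, which is the last day of the standstill period.
The last day of the response period: 8 business days after Wednesday, Feb 9, 2022, skipping weekends — Feb 10, Feb 11, Feb 14, Feb 15, Feb 16, Feb 17, Feb 18, Feb 21 — lands on Monday, Feb 21, 2022.
The date on which the withholding of payment becomes due: Feb 21, 2022 + 26 days = Mar 19, 2022. That falls on a Saturday, so it rolls to the next business day, Monday, Mar 21, 2022.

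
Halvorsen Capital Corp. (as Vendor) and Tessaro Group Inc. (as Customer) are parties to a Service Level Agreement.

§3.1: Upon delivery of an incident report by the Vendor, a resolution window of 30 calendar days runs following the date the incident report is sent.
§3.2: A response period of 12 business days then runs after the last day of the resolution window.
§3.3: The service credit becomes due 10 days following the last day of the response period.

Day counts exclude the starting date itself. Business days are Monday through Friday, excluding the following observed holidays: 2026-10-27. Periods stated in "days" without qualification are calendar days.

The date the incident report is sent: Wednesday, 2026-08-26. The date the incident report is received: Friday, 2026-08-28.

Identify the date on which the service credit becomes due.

The last day of the resolution window: 30 calendar days after 2026-08-26 is 2026-09-25.
The last day of the response period: counting 12 business days from Friday, 2026-09-25 (Sep 28, Sep 29, Sep 30, Oct 1, …, Oct 9, Oct 12, Oct 13, skipping weekends) reaches Tuesday, 2026-10-13.
The date on which the service credit becomes due: 10 calendar days after 2026-10-13 is 2026-10-23.

2026-10-23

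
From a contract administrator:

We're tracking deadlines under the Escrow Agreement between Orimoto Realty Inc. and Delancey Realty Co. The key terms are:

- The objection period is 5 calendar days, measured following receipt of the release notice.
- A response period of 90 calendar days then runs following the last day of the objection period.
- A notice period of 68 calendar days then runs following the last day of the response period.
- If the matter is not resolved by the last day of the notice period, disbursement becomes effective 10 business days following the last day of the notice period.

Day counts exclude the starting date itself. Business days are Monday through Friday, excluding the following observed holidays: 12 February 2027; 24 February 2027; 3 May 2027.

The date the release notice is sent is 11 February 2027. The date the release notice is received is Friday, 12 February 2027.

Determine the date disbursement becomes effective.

6 August 2027

Adding 5 calendar days to 12 February 2027 gives 17 February 2027, which is the last day of the objection period.
The last day of the response period: 17 February 2027 + 90 days = 18 May 2027.
Adding 68 calendar days to 18 May 2027 gives 25 July 2027, which is the last day of the notice period.
The date disbursement becomes effective: counting 10 business days from Sunday, 25 July 2027 (Jul 26, Jul 27, Jul 28, Jul 29, Jul 30, Aug 2, Aug 3, Aug 4, Aug 5, Aug 6, skipping weekends) reaches Friday, 6 August 2027.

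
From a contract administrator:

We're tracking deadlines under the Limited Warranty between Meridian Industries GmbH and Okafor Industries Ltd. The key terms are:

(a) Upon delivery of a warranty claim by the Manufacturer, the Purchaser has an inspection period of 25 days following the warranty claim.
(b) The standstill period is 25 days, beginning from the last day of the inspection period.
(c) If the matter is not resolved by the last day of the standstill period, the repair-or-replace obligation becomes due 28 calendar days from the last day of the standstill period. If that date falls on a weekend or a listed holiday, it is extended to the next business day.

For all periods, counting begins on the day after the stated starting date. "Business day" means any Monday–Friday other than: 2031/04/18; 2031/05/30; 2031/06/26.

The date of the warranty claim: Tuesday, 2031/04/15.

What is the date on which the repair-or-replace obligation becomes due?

The last day of the inspection period: 2031/04/15 + 25 days = 2031/05/10.
The last day of the standstill period: 2031/05/10 + 25 days = 2031/06/04.
The date on which the repair-or-replace obligation becomes due: 2031/06/04 + 28 days = 2031/07/02. 2031/07/02 is a Wednesday and is not a listed holiday, so no roll-forward applies.

2031/07/02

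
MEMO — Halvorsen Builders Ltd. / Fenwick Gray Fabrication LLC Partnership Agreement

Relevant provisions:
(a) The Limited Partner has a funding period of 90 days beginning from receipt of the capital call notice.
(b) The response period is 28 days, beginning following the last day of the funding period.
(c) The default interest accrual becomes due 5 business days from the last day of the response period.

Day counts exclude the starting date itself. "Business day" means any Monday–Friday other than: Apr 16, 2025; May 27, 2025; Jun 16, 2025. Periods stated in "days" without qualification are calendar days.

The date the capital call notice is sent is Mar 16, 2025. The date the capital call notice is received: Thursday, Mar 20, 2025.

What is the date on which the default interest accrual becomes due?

Jul 23, 2025

The last day of the funding period: Mar 20, 2025 + 90 days = Jun 18, 2025.
The last day of the response period: 28 calendar days after Jun 18, 2025 is Jul 16, 2025.
The date on which the default interest accrual becomes due: counting 5 business days from Wednesday, Jul 16, 2025 (Jul 17, Jul 18, Jul 21, Jul 22, Jul 23, skipping weekends) reaches Wednesday, Jul 23, 2025.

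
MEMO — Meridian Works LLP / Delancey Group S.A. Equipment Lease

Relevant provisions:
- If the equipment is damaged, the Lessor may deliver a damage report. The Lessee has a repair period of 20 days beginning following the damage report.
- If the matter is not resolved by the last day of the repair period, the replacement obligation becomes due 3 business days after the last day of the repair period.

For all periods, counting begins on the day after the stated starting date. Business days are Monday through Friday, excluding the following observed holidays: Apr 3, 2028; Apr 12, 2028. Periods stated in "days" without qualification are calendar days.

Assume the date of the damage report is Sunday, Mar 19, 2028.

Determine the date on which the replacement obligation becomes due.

Apr 13, 2028

The last day of the repair period: Mar 19, 2028 + 20 days = Apr 8, 2028.
The date on which the replacement obligation becomes due: 3 business days after Saturday, Apr 8, 2028, skipping weekends and the listed holiday on Apr 12 — Apr 10, Apr 11, Apr 13 — lands on Thursday, Apr 13, 2028.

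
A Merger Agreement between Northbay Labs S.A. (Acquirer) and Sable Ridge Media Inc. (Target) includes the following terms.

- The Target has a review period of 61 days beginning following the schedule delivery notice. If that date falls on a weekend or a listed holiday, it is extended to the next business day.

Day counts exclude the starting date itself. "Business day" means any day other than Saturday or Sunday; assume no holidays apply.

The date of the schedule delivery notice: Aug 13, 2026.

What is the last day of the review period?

Adding 61 calendar days to Aug 13, 2026 gives Oct 13, 2026, which is the last day of the review period. Oct 13, 2026 is a Tuesday, so no roll-forward applies.

Oct 13, 2026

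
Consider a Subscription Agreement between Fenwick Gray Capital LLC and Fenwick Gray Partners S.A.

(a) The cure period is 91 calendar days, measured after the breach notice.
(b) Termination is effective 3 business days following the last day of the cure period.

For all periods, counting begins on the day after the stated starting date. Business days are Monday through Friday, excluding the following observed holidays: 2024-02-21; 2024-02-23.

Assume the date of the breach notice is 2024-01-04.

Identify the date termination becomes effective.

The last day of the cure period: 2024-01-04 + 91 days = 2024-04-04.
The date termination becomes effective: 3 business days after Thursday, 2024-04-04, skipping weekends — Apr 5, Apr 8, Apr 9 — lands on Tuesday, 2024-04-09.

2024-04-09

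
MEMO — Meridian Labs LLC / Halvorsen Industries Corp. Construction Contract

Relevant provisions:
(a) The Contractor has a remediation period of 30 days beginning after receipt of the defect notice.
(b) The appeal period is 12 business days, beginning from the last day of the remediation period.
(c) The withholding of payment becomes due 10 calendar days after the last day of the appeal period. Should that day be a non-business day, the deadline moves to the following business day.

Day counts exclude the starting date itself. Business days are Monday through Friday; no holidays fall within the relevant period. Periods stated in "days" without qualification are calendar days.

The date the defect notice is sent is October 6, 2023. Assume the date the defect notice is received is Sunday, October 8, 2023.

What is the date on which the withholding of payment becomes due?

Adding 30 calendar days to October 8, 2023 gives November 7, 2023, which is the last day of the remediation period.
The last day of the appeal period: 12 business days after Tuesday, November 7, 2023, skipping weekends — Nov 8, Nov 9, Nov 10, Nov 13, …, Nov 21, Nov 22, Nov 23 — lands on Thursday, November 23, 2023.
The date on which the withholding of payment becomes due: 10 calendar days after November 23, 2023 is December 3, 2023. That falls on a Sunday, so it rolls to the next business day, Monday, December 4, 2023.

December 4, 2023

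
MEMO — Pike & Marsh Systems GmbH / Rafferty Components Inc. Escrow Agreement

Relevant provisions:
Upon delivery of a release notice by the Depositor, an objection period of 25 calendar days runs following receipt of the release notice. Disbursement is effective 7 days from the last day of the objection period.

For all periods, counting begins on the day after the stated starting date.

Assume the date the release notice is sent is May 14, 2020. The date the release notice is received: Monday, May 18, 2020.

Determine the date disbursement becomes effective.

The last day of the objection period: 25 calendar days after May 18, 2020 is Jun 12, 2020.
The date disbursement becomes effective: 7 calendar days after Jun 12, 2020 is Jun 19, 2020.

Jun 19, 2020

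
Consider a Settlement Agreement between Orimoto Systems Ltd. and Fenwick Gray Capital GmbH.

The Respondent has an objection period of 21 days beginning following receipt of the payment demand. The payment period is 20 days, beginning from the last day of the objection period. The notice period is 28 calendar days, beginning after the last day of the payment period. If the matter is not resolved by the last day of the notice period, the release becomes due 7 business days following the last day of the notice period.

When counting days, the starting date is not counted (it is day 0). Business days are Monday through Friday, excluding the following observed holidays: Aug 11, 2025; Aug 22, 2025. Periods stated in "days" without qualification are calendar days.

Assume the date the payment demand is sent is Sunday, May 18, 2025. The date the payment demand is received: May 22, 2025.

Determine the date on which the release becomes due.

Aug 8, 2025

The last day of the objection period: 21 calendar days after May 22, 2025 is Jun 12, 2025.
The last day of the payment period: Jun 12, 2025 + 20 days = Jul 2, 2025.
The last day of the notice period: Jul 2, 2025 + 28 days = Jul 30, 2025.
From Wednesday, Jul 30, 2025, 7 business days (Jul 31, Aug 1, Aug 4, Aug 5, Aug 6, Aug 7, Aug 8, skipping weekends) brings us to Friday, Aug 8, 2025, which is the date on which the release becomes due.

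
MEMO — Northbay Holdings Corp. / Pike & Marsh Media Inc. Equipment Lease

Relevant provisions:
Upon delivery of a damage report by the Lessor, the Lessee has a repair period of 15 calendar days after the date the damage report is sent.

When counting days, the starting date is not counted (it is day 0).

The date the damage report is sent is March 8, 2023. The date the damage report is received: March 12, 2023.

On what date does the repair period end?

March 23, 2023

The last day of the repair period: 15 calendar days after March 8, 2023 is March 23, 2023.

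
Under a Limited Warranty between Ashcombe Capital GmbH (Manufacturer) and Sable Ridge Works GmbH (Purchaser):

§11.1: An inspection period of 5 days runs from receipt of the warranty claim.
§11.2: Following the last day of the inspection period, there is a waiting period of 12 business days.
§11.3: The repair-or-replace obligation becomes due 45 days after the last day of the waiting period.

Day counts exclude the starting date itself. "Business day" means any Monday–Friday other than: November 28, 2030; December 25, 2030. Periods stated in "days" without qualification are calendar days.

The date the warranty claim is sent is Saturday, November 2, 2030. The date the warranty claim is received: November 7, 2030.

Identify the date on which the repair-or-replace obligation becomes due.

Adding 5 calendar days to November 7, 2030 gives November 12, 2030, which is the last day of the inspection period.
The last day of the waiting period: counting 12 business days from Tuesday, November 12, 2030 (Nov 13, Nov 14, Nov 15, Nov 18, …, Nov 26, Nov 27, Nov 29, skipping weekends and the listed holiday on Nov 28) reaches Friday, November 29, 2030.
Adding 45 calendar days to November 29, 2030 gives January 13, 2031, which is the date on which the repair-or-replace obligation becomes due.

January 13, 2031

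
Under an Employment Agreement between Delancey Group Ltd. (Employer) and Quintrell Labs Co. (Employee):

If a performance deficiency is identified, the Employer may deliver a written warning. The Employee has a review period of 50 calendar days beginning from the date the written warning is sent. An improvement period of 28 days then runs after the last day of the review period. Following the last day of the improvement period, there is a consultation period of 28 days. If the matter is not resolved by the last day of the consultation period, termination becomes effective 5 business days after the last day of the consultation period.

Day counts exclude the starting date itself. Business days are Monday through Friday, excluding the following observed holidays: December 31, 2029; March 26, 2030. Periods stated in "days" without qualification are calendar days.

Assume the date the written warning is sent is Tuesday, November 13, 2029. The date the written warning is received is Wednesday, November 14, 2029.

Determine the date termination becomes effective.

Adding 50 calendar days to November 13, 2029 gives January 2, 2030, which is the last day of the review period.
Adding 28 calendar days to January 2, 2030 gives January 30, 2030, which is the last day of the improvement period.
Adding 28 calendar days to January 30, 2030 gives February 27, 2030, which is the last day of the consultation period.
From Wednesday, February 27, 2030, 5 business days (Feb 28, Mar 1, Mar 4, Mar 5, Mar 6, skipping weekends) brings us to Wednesday, March 6, 2030, which is the date termination becomes effective.

March 6, 2030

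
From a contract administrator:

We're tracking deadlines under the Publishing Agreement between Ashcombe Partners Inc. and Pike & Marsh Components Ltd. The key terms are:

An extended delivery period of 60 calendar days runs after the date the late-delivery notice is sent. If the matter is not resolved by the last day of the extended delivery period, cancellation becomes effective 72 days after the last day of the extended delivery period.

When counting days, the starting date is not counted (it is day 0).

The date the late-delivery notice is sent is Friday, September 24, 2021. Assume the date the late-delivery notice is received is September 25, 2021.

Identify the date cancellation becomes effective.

Adding 60 calendar days to September 24, 2021 gives November 23, 2021, which is the last day of the extended delivery period.
Adding 72 calendar days to November 23, 2021 gives February 3, 2022, which is the date cancellation becomes effective.

February 3, 2022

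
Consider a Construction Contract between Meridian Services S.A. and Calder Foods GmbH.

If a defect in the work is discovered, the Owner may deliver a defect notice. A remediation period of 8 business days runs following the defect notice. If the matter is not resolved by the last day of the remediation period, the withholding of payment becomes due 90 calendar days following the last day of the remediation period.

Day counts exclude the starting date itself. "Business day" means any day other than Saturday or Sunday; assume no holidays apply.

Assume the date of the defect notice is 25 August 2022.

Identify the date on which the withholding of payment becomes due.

The last day of the remediation period: counting 8 business days from Thursday, 25 August 2022 (Aug 26, Aug 29, Aug 30, Aug 31, Sep 1, Sep 2, Sep 5, Sep 6, skipping weekends) reaches Tuesday, 6 September 2022.
Adding 90 calendar days to 6 September 2022 gives 5 December 2022, which is the date on which the withholding of payment becomes due.

5 December 2022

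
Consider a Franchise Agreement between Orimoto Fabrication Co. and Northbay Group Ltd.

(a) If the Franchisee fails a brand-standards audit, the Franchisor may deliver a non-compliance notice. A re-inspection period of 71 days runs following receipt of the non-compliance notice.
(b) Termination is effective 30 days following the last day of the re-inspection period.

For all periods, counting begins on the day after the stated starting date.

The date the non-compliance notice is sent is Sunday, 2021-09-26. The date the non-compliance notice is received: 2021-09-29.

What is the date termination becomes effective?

2022-01-08

Adding 71 calendar days to 2021-09-29 gives 2021-12-09, which is the last day of the re-inspection period.
The date termination becomes effective: 2021-12-09 + 30 days = 2022-01-08.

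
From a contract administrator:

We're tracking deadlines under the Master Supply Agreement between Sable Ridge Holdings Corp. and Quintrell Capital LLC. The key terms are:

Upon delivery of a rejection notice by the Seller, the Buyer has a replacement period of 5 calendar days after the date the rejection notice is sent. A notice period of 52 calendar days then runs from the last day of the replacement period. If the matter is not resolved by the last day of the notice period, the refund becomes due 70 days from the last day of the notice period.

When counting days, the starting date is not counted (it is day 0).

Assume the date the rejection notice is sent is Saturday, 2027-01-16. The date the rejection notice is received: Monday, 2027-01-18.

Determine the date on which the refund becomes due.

The last day of the replacement period: 2027-01-16 + 5 days = 2027-01-21.
Adding 52 calendar days to 2027-01-21 gives 2027-03-14, which is the last day of the notice period.
The date on which the refund becomes due: 70 calendar days after 2027-03-14 is 2027-05-23.

2027-05-23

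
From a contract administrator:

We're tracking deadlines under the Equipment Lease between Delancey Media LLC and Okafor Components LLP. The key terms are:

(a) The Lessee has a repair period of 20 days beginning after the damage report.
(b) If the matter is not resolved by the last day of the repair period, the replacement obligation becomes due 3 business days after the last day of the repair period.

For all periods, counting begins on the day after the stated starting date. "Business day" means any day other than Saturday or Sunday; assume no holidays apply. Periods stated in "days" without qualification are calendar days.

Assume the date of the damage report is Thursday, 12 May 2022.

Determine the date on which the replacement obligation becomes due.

The last day of the repair period: 20 calendar days after 12 May 2022 is 1 June 2022.
From Wednesday, 1 June 2022, 3 business days (Jun 2, Jun 3, Jun 6, skipping weekends) brings us to Monday, 6 June 2022, which is the date on which the replacement obligation becomes due.

6 June 2022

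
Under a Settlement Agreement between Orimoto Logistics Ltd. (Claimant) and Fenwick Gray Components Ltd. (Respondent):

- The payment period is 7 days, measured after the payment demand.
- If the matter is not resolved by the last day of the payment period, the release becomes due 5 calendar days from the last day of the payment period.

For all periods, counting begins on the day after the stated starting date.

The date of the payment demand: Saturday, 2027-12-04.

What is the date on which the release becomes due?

The last day of the payment period: 7 calendar days after 2027-12-04 is 2027-12-11.
The date on which the release becomes due: 5 calendar days after 2027-12-11 is 2027-12-16.

2027-12-16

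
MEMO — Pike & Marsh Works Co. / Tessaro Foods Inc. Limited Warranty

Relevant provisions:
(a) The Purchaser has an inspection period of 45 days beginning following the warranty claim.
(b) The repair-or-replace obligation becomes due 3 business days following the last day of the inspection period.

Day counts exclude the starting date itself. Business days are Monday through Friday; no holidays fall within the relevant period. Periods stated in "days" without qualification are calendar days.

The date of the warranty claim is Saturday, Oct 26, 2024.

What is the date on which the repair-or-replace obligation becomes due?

The last day of the inspection period: Oct 26, 2024 + 45 days = Dec 10, 2024.
From Tuesday, Dec 10, 2024, 3 business days (Dec 11, Dec 12, Dec 13, skipping weekends) brings us to Friday, Dec 13, 2024, which is the date on which the repair-or-replace obligation becomes due.

Dec 13, 2024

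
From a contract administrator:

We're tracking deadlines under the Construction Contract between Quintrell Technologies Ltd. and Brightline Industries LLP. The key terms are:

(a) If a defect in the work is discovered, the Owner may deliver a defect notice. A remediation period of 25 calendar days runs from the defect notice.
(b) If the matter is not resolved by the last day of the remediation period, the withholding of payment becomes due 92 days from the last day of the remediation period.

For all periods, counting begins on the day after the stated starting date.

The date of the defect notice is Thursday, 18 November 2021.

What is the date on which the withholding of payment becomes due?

15 March 2022

The last day of the remediation period: 18 November 2021 + 25 days = 13 December 2021.
Adding 92 calendar days to 13 December 2021 gives 15 March 2022, which is the date on which the withholding of payment becomes due.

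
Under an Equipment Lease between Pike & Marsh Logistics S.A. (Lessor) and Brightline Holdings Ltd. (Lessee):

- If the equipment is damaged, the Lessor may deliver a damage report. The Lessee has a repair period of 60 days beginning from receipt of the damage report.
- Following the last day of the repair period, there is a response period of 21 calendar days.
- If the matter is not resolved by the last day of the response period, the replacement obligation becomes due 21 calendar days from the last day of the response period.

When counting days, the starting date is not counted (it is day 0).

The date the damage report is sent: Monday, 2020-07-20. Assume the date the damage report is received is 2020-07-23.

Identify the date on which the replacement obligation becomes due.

The last day of the repair period: 60 calendar days after 2020-07-23 is 2020-09-21.
The last day of the response period: 2020-09-21 + 21 days = 2020-10-12.
Adding 21 calendar days to 2020-10-12 gives 2020-11-02, which is the date on which the replacement obligation becomes due.

2020-11-02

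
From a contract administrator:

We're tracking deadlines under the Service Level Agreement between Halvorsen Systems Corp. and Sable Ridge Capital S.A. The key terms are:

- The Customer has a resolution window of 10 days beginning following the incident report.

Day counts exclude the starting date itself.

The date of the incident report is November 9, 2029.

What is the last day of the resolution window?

The last day of the resolution window: November 9, 2029 + 10 days = November 19, 2029.

November 19, 2029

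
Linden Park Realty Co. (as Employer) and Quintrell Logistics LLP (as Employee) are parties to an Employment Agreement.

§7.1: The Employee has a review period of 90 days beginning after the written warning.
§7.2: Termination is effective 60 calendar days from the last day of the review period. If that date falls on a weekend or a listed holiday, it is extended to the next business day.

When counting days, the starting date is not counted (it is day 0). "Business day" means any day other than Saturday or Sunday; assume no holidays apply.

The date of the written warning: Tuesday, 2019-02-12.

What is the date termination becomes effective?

2019-07-12

The last day of the review period: 90 calendar days after 2019-02-12 is 2019-05-13.
The date termination becomes effective: 60 calendar days after 2019-05-13 is 2019-07-12. 2019-07-12 is a Friday, so no roll-forward applies.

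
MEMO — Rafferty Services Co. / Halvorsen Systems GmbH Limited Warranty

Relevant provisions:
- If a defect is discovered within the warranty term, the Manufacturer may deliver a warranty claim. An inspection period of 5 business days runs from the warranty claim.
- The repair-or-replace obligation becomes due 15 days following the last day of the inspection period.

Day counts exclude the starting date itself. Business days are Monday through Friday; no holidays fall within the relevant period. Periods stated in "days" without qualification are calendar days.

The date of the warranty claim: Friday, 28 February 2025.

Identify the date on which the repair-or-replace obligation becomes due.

22 March 2025

The last day of the inspection period: counting 5 business days from Friday, 28 February 2025 (Mar 3, Mar 4, Mar 5, Mar 6, Mar 7, skipping weekends) reaches Friday, 7 March 2025.
The date on which the repair-or-replace obligation becomes due: 7 March 2025 + 15 days = 22 March 2025.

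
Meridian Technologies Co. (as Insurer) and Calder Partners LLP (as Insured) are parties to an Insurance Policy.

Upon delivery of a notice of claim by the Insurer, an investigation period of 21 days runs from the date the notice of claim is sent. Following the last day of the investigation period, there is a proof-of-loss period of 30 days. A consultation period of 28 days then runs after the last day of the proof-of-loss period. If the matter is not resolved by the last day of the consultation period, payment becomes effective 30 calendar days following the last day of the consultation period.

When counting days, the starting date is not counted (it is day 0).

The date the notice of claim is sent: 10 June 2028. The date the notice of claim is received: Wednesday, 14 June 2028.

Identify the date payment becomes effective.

27 September 2028

Adding 21 calendar days to 10 June 2028 gives 1 July 2028, which is the last day of the investigation period.
Adding 30 calendar days to 1 July 2028 gives 31 July 2028, which is the last day of the proof-of-loss period.
Adding 28 calendar days to 31 July 2028 gives 28 August 2028, which is the last day of the consultation period.
The date payment becomes effective: 30 calendar days after 28 August 2028 is 27 September 2028.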